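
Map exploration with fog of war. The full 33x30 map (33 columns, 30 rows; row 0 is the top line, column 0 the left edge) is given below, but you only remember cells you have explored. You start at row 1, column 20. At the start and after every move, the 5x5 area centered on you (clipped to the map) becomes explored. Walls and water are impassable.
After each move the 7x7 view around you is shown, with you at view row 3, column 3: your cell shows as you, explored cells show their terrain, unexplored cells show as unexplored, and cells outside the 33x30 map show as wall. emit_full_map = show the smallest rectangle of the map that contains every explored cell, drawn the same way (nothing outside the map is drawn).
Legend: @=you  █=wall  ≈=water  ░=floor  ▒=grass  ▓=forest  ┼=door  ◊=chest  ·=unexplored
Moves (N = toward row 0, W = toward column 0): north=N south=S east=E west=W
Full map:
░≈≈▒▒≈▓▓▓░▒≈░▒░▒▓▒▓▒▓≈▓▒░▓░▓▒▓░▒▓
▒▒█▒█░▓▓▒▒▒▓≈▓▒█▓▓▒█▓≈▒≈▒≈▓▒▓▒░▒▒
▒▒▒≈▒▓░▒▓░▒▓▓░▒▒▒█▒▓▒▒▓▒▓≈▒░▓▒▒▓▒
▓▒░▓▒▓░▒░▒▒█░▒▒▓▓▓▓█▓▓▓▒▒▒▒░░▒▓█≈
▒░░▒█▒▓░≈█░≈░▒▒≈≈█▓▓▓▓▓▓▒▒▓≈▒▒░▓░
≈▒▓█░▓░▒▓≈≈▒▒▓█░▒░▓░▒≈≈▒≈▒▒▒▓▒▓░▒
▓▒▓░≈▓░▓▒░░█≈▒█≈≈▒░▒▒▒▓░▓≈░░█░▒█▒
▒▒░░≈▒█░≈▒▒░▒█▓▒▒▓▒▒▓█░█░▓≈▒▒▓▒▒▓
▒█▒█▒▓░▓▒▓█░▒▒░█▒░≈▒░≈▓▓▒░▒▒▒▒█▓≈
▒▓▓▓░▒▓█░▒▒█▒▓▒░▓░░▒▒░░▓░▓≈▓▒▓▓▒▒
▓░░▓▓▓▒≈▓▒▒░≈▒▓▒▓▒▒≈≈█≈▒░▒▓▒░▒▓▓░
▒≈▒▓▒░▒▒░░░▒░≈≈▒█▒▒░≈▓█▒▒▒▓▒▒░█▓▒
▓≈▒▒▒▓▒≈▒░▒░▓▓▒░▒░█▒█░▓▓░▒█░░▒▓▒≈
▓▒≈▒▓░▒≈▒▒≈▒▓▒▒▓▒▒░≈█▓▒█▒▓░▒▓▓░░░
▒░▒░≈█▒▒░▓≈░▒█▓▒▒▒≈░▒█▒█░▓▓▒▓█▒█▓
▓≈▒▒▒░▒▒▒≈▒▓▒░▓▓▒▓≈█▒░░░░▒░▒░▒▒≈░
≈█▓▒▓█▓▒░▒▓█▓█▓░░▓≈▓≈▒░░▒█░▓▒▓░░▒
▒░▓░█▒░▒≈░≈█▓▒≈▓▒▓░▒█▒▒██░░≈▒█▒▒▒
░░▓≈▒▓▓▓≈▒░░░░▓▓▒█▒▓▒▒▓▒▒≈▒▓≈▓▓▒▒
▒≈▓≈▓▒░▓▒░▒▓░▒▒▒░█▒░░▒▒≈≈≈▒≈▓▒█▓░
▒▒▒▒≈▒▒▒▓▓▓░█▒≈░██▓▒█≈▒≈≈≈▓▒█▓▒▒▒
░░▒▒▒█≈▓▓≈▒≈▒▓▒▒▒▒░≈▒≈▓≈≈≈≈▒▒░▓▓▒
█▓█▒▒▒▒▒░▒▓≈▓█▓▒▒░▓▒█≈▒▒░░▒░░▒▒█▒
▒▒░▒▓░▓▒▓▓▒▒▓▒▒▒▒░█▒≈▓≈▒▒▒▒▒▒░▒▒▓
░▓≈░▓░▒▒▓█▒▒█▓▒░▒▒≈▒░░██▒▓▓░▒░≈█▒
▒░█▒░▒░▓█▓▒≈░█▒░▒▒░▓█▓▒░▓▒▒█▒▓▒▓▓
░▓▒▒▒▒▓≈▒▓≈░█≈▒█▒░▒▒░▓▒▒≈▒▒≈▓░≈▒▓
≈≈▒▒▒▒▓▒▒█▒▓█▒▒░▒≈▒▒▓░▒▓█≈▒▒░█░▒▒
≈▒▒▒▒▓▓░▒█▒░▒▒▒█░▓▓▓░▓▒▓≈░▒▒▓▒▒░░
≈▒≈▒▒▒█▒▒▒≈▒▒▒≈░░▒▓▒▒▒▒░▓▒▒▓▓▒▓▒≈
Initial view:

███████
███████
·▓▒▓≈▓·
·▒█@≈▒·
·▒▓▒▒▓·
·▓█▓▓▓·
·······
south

███████
·▓▒▓≈▓·
·▒█▓≈▒·
·▒▓@▒▓·
·▓█▓▓▓·
·▓▓▓▓▓·
·······

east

███████
▓▒▓≈▓▒·
▒█▓≈▒≈·
▒▓▒@▓▒·
▓█▓▓▓▒·
▓▓▓▓▓▓·
·······

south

▓▒▓≈▓▒·
▒█▓≈▒≈·
▒▓▒▒▓▒·
▓█▓@▓▒·
▓▓▓▓▓▓·
·░▒≈≈▒·
·······

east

▒▓≈▓▒··
█▓≈▒≈▒·
▓▒▒▓▒▓·
█▓▓@▒▒·
▓▓▓▓▓▒·
░▒≈≈▒≈·
·······

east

▓≈▓▒···
▓≈▒≈▒≈·
▒▒▓▒▓≈·
▓▓▓@▒▒·
▓▓▓▓▒▒·
▒≈≈▒≈▒·
·······

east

≈▓▒····
≈▒≈▒≈▓·
▒▓▒▓≈▒·
▓▓▒@▒▒·
▓▓▓▒▒▓·
≈≈▒≈▒▒·
·······

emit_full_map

▓▒▓≈▓▒···
▒█▓≈▒≈▒≈▓
▒▓▒▒▓▒▓≈▒
▓█▓▓▓▒@▒▒
▓▓▓▓▓▓▒▒▓
·░▒≈≈▒≈▒▒

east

▓▒·····
▒≈▒≈▓▒·
▓▒▓≈▒░·
▓▒▒@▒░·
▓▓▒▒▓≈·
≈▒≈▒▒▒·
·······

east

▒······
≈▒≈▓▒▓·
▒▓≈▒░▓·
▒▒▒@░░·
▓▒▒▓≈▒·
▒≈▒▒▒▓·
·······

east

·······
▒≈▓▒▓▒·
▓≈▒░▓▒·
▒▒▒@░▒·
▒▒▓≈▒▒·
≈▒▒▒▓▒·
·······

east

·······
≈▓▒▓▒░·
≈▒░▓▒▒·
▒▒░@▒▓·
▒▓≈▒▒░·
▒▒▒▓▒▓·
·······

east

·······
▓▒▓▒░▒·
▒░▓▒▒▓·
▒░░@▓█·
▓≈▒▒░▓·
▒▒▓▒▓░·
·······

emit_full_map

▓▒▓≈▓▒········
▒█▓≈▒≈▒≈▓▒▓▒░▒
▒▓▒▒▓▒▓≈▒░▓▒▒▓
▓█▓▓▓▒▒▒▒░░@▓█
▓▓▓▓▓▓▒▒▓≈▒▒░▓
·░▒≈≈▒≈▒▒▒▓▒▓░

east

······█
▒▓▒░▒▒█
░▓▒▒▓▒█
░░▒@█≈█
≈▒▒░▓░█
▒▓▒▓░▒█
······█

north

███████
·▒▓░▒▓█
▒▓▒░▒▒█
░▓▒@▓▒█
░░▒▓█≈█
≈▒▒░▓░█
▒▓▒▓░▒█

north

███████
███████
·▒▓░▒▓█
▒▓▒@▒▒█
░▓▒▒▓▒█
░░▒▓█≈█
≈▒▒░▓░█

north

███████
███████
███████
·▒▓@▒▓█
▒▓▒░▒▒█
░▓▒▒▓▒█
░░▒▓█≈█

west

███████
███████
███████
·▓▒@░▒▓
▓▒▓▒░▒▒
▒░▓▒▒▓▒
▒░░▒▓█≈

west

███████
███████
███████
·░▓@▓░▒
≈▓▒▓▒░▒
≈▒░▓▒▒▓
▒▒░░▒▓█

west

███████
███████
███████
·▓░@▒▓░
▒≈▓▒▓▒░
▓≈▒░▓▒▒
▒▒▒░░▒▓

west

███████
███████
███████
▒░▓@▓▒▓
≈▒≈▓▒▓▒
▒▓≈▒░▓▒
▒▒▒▒░░▒

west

███████
███████
███████
▓▒░@░▓▒
▒≈▒≈▓▒▓
▓▒▓≈▒░▓
▓▒▒▒▒░░

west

███████
███████
███████
≈▓▒@▓░▓
≈▒≈▒≈▓▒
▒▓▒▓≈▒░
▓▓▒▒▒▒░

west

███████
███████
███████
▓≈▓@░▓░
▓≈▒≈▒≈▓
▒▒▓▒▓≈▒
▓▓▓▒▒▒▒

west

███████
███████
███████
▒▓≈@▒░▓
█▓≈▒≈▒≈
▓▒▒▓▒▓≈
█▓▓▓▒▒▒

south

███████
███████
▒▓≈▓▒░▓
█▓≈@≈▒≈
▓▒▒▓▒▓≈
█▓▓▓▒▒▒
▓▓▓▓▓▒▒

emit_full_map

▓▒▓≈▓▒░▓░▓▒▓░▒▓
▒█▓≈@≈▒≈▓▒▓▒░▒▒
▒▓▒▒▓▒▓≈▒░▓▒▒▓▒
▓█▓▓▓▒▒▒▒░░▒▓█≈
▓▓▓▓▓▓▒▒▓≈▒▒░▓░
·░▒≈≈▒≈▒▒▒▓▒▓░▒

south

███████
▒▓≈▓▒░▓
█▓≈▒≈▒≈
▓▒▒@▒▓≈
█▓▓▓▒▒▒
▓▓▓▓▓▒▒
░▒≈≈▒≈▒

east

███████
▓≈▓▒░▓░
▓≈▒≈▒≈▓
▒▒▓@▓≈▒
▓▓▓▒▒▒▒
▓▓▓▓▒▒▓
▒≈≈▒≈▒▒

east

███████
≈▓▒░▓░▓
≈▒≈▒≈▓▒
▒▓▒@≈▒░
▓▓▒▒▒▒░
▓▓▓▒▒▓≈
≈≈▒≈▒▒▒

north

███████
███████
≈▓▒░▓░▓
≈▒≈@≈▓▒
▒▓▒▓≈▒░
▓▓▒▒▒▒░
▓▓▓▒▒▓≈

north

███████
███████
███████
≈▓▒@▓░▓
≈▒≈▒≈▓▒
▒▓▒▓≈▒░
▓▓▒▒▒▒░

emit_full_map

▓▒▓≈▓▒@▓░▓▒▓░▒▓
▒█▓≈▒≈▒≈▓▒▓▒░▒▒
▒▓▒▒▓▒▓≈▒░▓▒▒▓▒
▓█▓▓▓▒▒▒▒░░▒▓█≈
▓▓▓▓▓▓▒▒▓≈▒▒░▓░
·░▒≈≈▒≈▒▒▒▓▒▓░▒

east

███████
███████
███████
▓▒░@░▓▒
▒≈▒≈▓▒▓
▓▒▓≈▒░▓
▓▒▒▒▒░░

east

███████
███████
███████
▒░▓@▓▒▓
≈▒≈▓▒▓▒
▒▓≈▒░▓▒
▒▒▒▒░░▒


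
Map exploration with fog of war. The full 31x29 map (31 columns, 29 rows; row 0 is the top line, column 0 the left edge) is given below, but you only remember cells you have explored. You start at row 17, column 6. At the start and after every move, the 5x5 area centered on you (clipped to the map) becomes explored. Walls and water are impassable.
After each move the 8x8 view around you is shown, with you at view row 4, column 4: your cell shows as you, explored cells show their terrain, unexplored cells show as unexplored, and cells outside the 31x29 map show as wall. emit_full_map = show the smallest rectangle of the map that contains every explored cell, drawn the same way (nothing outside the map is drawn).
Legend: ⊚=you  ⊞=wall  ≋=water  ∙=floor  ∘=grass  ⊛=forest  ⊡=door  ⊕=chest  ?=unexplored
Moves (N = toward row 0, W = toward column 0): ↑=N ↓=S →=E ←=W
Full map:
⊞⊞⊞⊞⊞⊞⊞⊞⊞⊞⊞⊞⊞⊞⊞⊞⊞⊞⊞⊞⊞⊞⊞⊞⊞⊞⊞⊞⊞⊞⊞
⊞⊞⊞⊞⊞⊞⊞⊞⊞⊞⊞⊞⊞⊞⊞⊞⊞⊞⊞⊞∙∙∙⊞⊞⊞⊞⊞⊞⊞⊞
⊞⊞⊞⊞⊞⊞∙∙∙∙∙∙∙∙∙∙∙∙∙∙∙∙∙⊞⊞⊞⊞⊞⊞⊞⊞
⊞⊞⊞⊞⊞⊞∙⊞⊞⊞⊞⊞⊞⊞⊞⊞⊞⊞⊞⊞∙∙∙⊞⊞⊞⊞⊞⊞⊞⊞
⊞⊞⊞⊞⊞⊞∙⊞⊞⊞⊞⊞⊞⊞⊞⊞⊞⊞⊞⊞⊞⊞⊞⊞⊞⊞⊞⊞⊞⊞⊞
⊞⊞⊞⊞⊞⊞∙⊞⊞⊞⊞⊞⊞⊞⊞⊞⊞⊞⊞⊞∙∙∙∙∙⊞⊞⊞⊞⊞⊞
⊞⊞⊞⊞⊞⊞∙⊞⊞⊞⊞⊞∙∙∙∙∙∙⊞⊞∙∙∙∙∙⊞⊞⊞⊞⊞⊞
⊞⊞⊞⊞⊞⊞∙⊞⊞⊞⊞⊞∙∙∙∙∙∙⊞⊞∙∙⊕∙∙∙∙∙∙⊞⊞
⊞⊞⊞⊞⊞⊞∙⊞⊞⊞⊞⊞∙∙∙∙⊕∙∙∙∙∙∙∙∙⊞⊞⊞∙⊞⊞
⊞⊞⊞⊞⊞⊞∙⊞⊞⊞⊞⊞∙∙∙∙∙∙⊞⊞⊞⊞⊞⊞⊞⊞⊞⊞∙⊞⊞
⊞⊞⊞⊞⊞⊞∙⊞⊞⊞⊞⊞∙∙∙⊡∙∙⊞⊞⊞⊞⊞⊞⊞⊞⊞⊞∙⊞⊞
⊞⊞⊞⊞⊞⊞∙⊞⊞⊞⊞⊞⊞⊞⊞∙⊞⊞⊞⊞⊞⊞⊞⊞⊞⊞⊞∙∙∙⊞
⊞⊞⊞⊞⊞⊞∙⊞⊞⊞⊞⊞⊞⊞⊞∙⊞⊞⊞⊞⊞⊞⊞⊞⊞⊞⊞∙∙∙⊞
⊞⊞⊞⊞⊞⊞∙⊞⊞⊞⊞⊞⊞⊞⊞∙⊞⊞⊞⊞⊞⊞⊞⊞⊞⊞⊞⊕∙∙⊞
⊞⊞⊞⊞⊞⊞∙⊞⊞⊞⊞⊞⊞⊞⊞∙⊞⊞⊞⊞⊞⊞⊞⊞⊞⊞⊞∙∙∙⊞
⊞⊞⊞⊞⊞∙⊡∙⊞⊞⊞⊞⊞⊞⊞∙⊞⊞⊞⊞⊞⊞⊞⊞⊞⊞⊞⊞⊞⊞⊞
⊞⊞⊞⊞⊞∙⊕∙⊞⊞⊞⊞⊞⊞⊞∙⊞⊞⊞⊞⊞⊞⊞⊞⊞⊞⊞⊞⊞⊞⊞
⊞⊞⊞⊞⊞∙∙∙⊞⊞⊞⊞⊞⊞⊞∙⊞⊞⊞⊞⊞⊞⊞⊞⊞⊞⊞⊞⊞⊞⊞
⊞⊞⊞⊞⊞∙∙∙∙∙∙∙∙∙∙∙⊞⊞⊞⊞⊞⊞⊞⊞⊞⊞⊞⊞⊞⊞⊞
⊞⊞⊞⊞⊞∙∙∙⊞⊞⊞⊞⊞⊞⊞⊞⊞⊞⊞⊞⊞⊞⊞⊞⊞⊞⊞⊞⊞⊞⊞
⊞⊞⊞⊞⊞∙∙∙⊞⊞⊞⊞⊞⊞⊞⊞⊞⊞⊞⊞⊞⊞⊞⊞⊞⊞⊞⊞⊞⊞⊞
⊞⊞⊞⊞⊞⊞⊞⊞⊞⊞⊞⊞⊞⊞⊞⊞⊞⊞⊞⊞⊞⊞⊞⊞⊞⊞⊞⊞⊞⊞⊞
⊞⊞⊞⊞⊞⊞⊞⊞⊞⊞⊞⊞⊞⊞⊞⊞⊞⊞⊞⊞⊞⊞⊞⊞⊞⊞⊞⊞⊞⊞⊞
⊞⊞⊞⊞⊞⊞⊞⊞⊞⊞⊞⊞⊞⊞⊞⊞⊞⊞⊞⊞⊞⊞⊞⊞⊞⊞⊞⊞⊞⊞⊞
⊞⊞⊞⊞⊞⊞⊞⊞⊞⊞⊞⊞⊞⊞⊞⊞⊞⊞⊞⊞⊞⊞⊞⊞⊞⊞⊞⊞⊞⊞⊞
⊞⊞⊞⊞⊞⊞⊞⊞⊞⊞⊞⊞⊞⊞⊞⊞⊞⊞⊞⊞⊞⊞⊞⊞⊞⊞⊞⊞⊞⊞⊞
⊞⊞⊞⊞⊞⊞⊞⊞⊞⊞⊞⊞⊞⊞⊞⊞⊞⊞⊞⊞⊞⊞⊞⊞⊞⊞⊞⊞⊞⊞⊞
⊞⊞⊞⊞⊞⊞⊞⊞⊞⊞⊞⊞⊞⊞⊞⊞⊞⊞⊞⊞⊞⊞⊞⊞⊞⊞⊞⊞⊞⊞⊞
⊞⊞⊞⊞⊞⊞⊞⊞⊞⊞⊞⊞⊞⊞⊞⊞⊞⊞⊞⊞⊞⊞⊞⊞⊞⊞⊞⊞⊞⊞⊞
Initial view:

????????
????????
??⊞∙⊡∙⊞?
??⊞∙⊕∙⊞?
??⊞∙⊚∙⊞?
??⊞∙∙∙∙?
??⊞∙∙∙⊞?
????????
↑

????????
????????
??⊞⊞∙⊞⊞?
??⊞∙⊡∙⊞?
??⊞∙⊚∙⊞?
??⊞∙∙∙⊞?
??⊞∙∙∙∙?
??⊞∙∙∙⊞?

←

????????
????????
??⊞⊞⊞∙⊞⊞
??⊞⊞∙⊡∙⊞
??⊞⊞⊚⊕∙⊞
??⊞⊞∙∙∙⊞
??⊞⊞∙∙∙∙
???⊞∙∙∙⊞

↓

????????
??⊞⊞⊞∙⊞⊞
??⊞⊞∙⊡∙⊞
??⊞⊞∙⊕∙⊞
??⊞⊞⊚∙∙⊞
??⊞⊞∙∙∙∙
??⊞⊞∙∙∙⊞
????????

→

????????
?⊞⊞⊞∙⊞⊞?
?⊞⊞∙⊡∙⊞?
?⊞⊞∙⊕∙⊞?
?⊞⊞∙⊚∙⊞?
?⊞⊞∙∙∙∙?
?⊞⊞∙∙∙⊞?
????????

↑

????????
????????
?⊞⊞⊞∙⊞⊞?
?⊞⊞∙⊡∙⊞?
?⊞⊞∙⊚∙⊞?
?⊞⊞∙∙∙⊞?
?⊞⊞∙∙∙∙?
?⊞⊞∙∙∙⊞?

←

????????
????????
??⊞⊞⊞∙⊞⊞
??⊞⊞∙⊡∙⊞
??⊞⊞⊚⊕∙⊞
??⊞⊞∙∙∙⊞
??⊞⊞∙∙∙∙
??⊞⊞∙∙∙⊞

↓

????????
??⊞⊞⊞∙⊞⊞
??⊞⊞∙⊡∙⊞
??⊞⊞∙⊕∙⊞
??⊞⊞⊚∙∙⊞
??⊞⊞∙∙∙∙
??⊞⊞∙∙∙⊞
????????

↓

??⊞⊞⊞∙⊞⊞
??⊞⊞∙⊡∙⊞
??⊞⊞∙⊕∙⊞
??⊞⊞∙∙∙⊞
??⊞⊞⊚∙∙∙
??⊞⊞∙∙∙⊞
??⊞⊞∙∙∙?
????????

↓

??⊞⊞∙⊡∙⊞
??⊞⊞∙⊕∙⊞
??⊞⊞∙∙∙⊞
??⊞⊞∙∙∙∙
??⊞⊞⊚∙∙⊞
??⊞⊞∙∙∙?
??⊞⊞⊞⊞⊞?
????????

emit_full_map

⊞⊞⊞∙⊞⊞
⊞⊞∙⊡∙⊞
⊞⊞∙⊕∙⊞
⊞⊞∙∙∙⊞
⊞⊞∙∙∙∙
⊞⊞⊚∙∙⊞
⊞⊞∙∙∙?
⊞⊞⊞⊞⊞?

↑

??⊞⊞⊞∙⊞⊞
??⊞⊞∙⊡∙⊞
??⊞⊞∙⊕∙⊞
??⊞⊞∙∙∙⊞
??⊞⊞⊚∙∙∙
??⊞⊞∙∙∙⊞
??⊞⊞∙∙∙?
??⊞⊞⊞⊞⊞?

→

?⊞⊞⊞∙⊞⊞?
?⊞⊞∙⊡∙⊞?
?⊞⊞∙⊕∙⊞?
?⊞⊞∙∙∙⊞?
?⊞⊞∙⊚∙∙?
?⊞⊞∙∙∙⊞?
?⊞⊞∙∙∙⊞?
?⊞⊞⊞⊞⊞??

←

??⊞⊞⊞∙⊞⊞
??⊞⊞∙⊡∙⊞
??⊞⊞∙⊕∙⊞
??⊞⊞∙∙∙⊞
??⊞⊞⊚∙∙∙
??⊞⊞∙∙∙⊞
??⊞⊞∙∙∙⊞
??⊞⊞⊞⊞⊞?

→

?⊞⊞⊞∙⊞⊞?
?⊞⊞∙⊡∙⊞?
?⊞⊞∙⊕∙⊞?
?⊞⊞∙∙∙⊞?
?⊞⊞∙⊚∙∙?
?⊞⊞∙∙∙⊞?
?⊞⊞∙∙∙⊞?
?⊞⊞⊞⊞⊞??

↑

????????
?⊞⊞⊞∙⊞⊞?
?⊞⊞∙⊡∙⊞?
?⊞⊞∙⊕∙⊞?
?⊞⊞∙⊚∙⊞?
?⊞⊞∙∙∙∙?
?⊞⊞∙∙∙⊞?
?⊞⊞∙∙∙⊞?

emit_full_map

⊞⊞⊞∙⊞⊞
⊞⊞∙⊡∙⊞
⊞⊞∙⊕∙⊞
⊞⊞∙⊚∙⊞
⊞⊞∙∙∙∙
⊞⊞∙∙∙⊞
⊞⊞∙∙∙⊞
⊞⊞⊞⊞⊞?

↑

????????
????????
?⊞⊞⊞∙⊞⊞?
?⊞⊞∙⊡∙⊞?
?⊞⊞∙⊚∙⊞?
?⊞⊞∙∙∙⊞?
?⊞⊞∙∙∙∙?
?⊞⊞∙∙∙⊞?

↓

????????
?⊞⊞⊞∙⊞⊞?
?⊞⊞∙⊡∙⊞?
?⊞⊞∙⊕∙⊞?
?⊞⊞∙⊚∙⊞?
?⊞⊞∙∙∙∙?
?⊞⊞∙∙∙⊞?
?⊞⊞∙∙∙⊞?

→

????????
⊞⊞⊞∙⊞⊞??
⊞⊞∙⊡∙⊞⊞?
⊞⊞∙⊕∙⊞⊞?
⊞⊞∙∙⊚⊞⊞?
⊞⊞∙∙∙∙∙?
⊞⊞∙∙∙⊞⊞?
⊞⊞∙∙∙⊞??

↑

????????
????????
⊞⊞⊞∙⊞⊞⊞?
⊞⊞∙⊡∙⊞⊞?
⊞⊞∙⊕⊚⊞⊞?
⊞⊞∙∙∙⊞⊞?
⊞⊞∙∙∙∙∙?
⊞⊞∙∙∙⊞⊞?

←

????????
????????
?⊞⊞⊞∙⊞⊞⊞
?⊞⊞∙⊡∙⊞⊞
?⊞⊞∙⊚∙⊞⊞
?⊞⊞∙∙∙⊞⊞
?⊞⊞∙∙∙∙∙
?⊞⊞∙∙∙⊞⊞

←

????????
????????
??⊞⊞⊞∙⊞⊞
??⊞⊞∙⊡∙⊞
??⊞⊞⊚⊕∙⊞
??⊞⊞∙∙∙⊞
??⊞⊞∙∙∙∙
??⊞⊞∙∙∙⊞

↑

????????
????????
??⊞⊞⊞∙⊞?
??⊞⊞⊞∙⊞⊞
??⊞⊞⊚⊡∙⊞
??⊞⊞∙⊕∙⊞
??⊞⊞∙∙∙⊞
??⊞⊞∙∙∙∙

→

????????
????????
?⊞⊞⊞∙⊞⊞?
?⊞⊞⊞∙⊞⊞⊞
?⊞⊞∙⊚∙⊞⊞
?⊞⊞∙⊕∙⊞⊞
?⊞⊞∙∙∙⊞⊞
?⊞⊞∙∙∙∙∙

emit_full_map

⊞⊞⊞∙⊞⊞?
⊞⊞⊞∙⊞⊞⊞
⊞⊞∙⊚∙⊞⊞
⊞⊞∙⊕∙⊞⊞
⊞⊞∙∙∙⊞⊞
⊞⊞∙∙∙∙∙
⊞⊞∙∙∙⊞⊞
⊞⊞∙∙∙⊞?
⊞⊞⊞⊞⊞??

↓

????????
?⊞⊞⊞∙⊞⊞?
?⊞⊞⊞∙⊞⊞⊞
?⊞⊞∙⊡∙⊞⊞
?⊞⊞∙⊚∙⊞⊞
?⊞⊞∙∙∙⊞⊞
?⊞⊞∙∙∙∙∙
?⊞⊞∙∙∙⊞⊞

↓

?⊞⊞⊞∙⊞⊞?
?⊞⊞⊞∙⊞⊞⊞
?⊞⊞∙⊡∙⊞⊞
?⊞⊞∙⊕∙⊞⊞
?⊞⊞∙⊚∙⊞⊞
?⊞⊞∙∙∙∙∙
?⊞⊞∙∙∙⊞⊞
?⊞⊞∙∙∙⊞?

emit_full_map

⊞⊞⊞∙⊞⊞?
⊞⊞⊞∙⊞⊞⊞
⊞⊞∙⊡∙⊞⊞
⊞⊞∙⊕∙⊞⊞
⊞⊞∙⊚∙⊞⊞
⊞⊞∙∙∙∙∙
⊞⊞∙∙∙⊞⊞
⊞⊞∙∙∙⊞?
⊞⊞⊞⊞⊞??


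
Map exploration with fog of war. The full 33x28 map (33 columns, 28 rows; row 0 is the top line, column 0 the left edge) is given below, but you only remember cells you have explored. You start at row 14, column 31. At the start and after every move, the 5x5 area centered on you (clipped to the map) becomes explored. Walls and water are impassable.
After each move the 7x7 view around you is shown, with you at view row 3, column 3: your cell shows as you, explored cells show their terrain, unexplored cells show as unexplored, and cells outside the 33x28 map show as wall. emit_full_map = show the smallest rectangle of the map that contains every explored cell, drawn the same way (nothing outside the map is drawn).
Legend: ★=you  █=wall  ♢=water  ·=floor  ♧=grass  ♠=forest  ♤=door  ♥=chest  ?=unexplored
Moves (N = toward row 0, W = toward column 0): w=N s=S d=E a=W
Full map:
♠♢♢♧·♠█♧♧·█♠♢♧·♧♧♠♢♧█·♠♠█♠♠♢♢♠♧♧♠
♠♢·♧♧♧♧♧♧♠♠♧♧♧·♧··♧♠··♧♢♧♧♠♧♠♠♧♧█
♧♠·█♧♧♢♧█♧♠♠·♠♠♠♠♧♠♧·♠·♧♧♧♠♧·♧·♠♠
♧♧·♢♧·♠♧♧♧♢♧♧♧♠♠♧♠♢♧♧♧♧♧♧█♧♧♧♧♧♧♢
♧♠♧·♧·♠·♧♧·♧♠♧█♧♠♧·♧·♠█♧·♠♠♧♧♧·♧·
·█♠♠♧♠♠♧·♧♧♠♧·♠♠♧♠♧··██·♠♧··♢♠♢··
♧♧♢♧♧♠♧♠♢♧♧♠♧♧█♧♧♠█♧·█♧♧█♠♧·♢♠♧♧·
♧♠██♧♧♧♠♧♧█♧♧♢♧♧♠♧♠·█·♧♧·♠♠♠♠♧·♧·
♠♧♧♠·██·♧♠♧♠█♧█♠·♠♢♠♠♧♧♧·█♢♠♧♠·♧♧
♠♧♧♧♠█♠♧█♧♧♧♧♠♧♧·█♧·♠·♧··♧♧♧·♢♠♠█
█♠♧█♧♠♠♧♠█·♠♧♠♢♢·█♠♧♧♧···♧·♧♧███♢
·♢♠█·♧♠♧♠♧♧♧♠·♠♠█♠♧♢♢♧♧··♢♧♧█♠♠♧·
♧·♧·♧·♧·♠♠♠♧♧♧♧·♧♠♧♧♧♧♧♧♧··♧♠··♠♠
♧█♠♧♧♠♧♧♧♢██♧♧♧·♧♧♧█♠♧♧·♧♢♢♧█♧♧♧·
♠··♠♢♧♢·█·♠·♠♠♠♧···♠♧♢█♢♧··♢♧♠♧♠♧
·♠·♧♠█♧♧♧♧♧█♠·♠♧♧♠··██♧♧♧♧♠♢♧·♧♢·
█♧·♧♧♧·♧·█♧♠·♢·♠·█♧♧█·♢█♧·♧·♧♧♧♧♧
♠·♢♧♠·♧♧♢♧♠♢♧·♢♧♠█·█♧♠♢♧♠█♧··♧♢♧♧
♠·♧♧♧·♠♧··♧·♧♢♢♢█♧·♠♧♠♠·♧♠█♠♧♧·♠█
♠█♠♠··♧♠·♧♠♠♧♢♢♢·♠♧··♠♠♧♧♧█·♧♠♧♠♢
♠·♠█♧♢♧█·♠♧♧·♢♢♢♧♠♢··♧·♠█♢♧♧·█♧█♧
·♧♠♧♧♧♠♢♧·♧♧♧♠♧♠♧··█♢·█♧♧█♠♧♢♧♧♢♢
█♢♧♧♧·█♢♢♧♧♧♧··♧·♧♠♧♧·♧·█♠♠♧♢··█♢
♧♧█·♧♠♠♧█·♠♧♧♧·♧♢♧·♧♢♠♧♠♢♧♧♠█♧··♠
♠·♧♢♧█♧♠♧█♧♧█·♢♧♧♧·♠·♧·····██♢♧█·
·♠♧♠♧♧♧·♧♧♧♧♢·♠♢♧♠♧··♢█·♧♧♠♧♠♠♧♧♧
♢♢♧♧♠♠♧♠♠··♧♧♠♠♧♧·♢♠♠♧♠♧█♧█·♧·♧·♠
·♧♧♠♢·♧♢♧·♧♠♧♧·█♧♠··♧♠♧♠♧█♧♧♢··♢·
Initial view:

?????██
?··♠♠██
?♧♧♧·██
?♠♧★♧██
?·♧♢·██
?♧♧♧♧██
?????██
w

?????██
?♠♠♧·██
?··♠♠██
?♧♧★·██
?♠♧♠♧██
?·♧♢·██
?♧♧♧♧██

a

??????█
?█♠♠♧·█
?♠··♠♠█
?█♧★♧·█
?♧♠♧♠♧█
?♧·♧♢·█
??♧♧♧♧█

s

?█♠♠♧·█
?♠··♠♠█
?█♧♧♧·█
?♧♠★♠♧█
?♧·♧♢·█
?♧♧♧♧♧█
??????█

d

█♠♠♧·██
♠··♠♠██
█♧♧♧·██
♧♠♧★♧██
♧·♧♢·██
♧♧♧♧♧██
?????██

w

?????██
█♠♠♧·██
♠··♠♠██
█♧♧★·██
♧♠♧♠♧██
♧·♧♢·██
♧♧♧♧♧██

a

??????█
?█♠♠♧·█
?♠··♠♠█
?█♧★♧·█
?♧♠♧♠♧█
?♧·♧♢·█
?♧♧♧♧♧█

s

?█♠♠♧·█
?♠··♠♠█
?█♧♧♧·█
?♧♠★♠♧█
?♧·♧♢·█
?♧♧♧♧♧█
??????█

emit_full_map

█♠♠♧·
♠··♠♠
█♧♧♧·
♧♠★♠♧
♧·♧♢·
♧♧♧♧♧

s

?♠··♠♠█
?█♧♧♧·█
?♧♠♧♠♧█
?♧·★♢·█
?♧♧♧♧♧█
?·♧♢♧♧█
??????█

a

??♠··♠♠
?♧█♧♧♧·
?♢♧♠♧♠♧
?♢♧★♧♢·
?·♧♧♧♧♧
?··♧♢♧♧
???????

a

???♠··♠
?♢♧█♧♧♧
?·♢♧♠♧♠
?♠♢★·♧♢
?♧·♧♧♧♧
?♧··♧♢♧
???????

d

??♠··♠♠
♢♧█♧♧♧·
·♢♧♠♧♠♧
♠♢♧★♧♢·
♧·♧♧♧♧♧
♧··♧♢♧♧
???????

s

♢♧█♧♧♧·
·♢♧♠♧♠♧
♠♢♧·♧♢·
♧·♧★♧♧♧
♧··♧♢♧♧
?♠♧♧·♠?
???????

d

♧█♧♧♧·█
♢♧♠♧♠♧█
♢♧·♧♢·█
·♧♧★♧♧█
··♧♢♧♧█
♠♧♧·♠██
??????█

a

♢♧█♧♧♧·
·♢♧♠♧♠♧
♠♢♧·♧♢·
♧·♧★♧♧♧
♧··♧♢♧♧
?♠♧♧·♠█
???????

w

??♠··♠♠
♢♧█♧♧♧·
·♢♧♠♧♠♧
♠♢♧★♧♢·
♧·♧♧♧♧♧
♧··♧♢♧♧
?♠♧♧·♠█

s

♢♧█♧♧♧·
·♢♧♠♧♠♧
♠♢♧·♧♢·
♧·♧★♧♧♧
♧··♧♢♧♧
?♠♧♧·♠█
???????

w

??♠··♠♠
♢♧█♧♧♧·
·♢♧♠♧♠♧
♠♢♧★♧♢·
♧·♧♧♧♧♧
♧··♧♢♧♧
?♠♧♧·♠█


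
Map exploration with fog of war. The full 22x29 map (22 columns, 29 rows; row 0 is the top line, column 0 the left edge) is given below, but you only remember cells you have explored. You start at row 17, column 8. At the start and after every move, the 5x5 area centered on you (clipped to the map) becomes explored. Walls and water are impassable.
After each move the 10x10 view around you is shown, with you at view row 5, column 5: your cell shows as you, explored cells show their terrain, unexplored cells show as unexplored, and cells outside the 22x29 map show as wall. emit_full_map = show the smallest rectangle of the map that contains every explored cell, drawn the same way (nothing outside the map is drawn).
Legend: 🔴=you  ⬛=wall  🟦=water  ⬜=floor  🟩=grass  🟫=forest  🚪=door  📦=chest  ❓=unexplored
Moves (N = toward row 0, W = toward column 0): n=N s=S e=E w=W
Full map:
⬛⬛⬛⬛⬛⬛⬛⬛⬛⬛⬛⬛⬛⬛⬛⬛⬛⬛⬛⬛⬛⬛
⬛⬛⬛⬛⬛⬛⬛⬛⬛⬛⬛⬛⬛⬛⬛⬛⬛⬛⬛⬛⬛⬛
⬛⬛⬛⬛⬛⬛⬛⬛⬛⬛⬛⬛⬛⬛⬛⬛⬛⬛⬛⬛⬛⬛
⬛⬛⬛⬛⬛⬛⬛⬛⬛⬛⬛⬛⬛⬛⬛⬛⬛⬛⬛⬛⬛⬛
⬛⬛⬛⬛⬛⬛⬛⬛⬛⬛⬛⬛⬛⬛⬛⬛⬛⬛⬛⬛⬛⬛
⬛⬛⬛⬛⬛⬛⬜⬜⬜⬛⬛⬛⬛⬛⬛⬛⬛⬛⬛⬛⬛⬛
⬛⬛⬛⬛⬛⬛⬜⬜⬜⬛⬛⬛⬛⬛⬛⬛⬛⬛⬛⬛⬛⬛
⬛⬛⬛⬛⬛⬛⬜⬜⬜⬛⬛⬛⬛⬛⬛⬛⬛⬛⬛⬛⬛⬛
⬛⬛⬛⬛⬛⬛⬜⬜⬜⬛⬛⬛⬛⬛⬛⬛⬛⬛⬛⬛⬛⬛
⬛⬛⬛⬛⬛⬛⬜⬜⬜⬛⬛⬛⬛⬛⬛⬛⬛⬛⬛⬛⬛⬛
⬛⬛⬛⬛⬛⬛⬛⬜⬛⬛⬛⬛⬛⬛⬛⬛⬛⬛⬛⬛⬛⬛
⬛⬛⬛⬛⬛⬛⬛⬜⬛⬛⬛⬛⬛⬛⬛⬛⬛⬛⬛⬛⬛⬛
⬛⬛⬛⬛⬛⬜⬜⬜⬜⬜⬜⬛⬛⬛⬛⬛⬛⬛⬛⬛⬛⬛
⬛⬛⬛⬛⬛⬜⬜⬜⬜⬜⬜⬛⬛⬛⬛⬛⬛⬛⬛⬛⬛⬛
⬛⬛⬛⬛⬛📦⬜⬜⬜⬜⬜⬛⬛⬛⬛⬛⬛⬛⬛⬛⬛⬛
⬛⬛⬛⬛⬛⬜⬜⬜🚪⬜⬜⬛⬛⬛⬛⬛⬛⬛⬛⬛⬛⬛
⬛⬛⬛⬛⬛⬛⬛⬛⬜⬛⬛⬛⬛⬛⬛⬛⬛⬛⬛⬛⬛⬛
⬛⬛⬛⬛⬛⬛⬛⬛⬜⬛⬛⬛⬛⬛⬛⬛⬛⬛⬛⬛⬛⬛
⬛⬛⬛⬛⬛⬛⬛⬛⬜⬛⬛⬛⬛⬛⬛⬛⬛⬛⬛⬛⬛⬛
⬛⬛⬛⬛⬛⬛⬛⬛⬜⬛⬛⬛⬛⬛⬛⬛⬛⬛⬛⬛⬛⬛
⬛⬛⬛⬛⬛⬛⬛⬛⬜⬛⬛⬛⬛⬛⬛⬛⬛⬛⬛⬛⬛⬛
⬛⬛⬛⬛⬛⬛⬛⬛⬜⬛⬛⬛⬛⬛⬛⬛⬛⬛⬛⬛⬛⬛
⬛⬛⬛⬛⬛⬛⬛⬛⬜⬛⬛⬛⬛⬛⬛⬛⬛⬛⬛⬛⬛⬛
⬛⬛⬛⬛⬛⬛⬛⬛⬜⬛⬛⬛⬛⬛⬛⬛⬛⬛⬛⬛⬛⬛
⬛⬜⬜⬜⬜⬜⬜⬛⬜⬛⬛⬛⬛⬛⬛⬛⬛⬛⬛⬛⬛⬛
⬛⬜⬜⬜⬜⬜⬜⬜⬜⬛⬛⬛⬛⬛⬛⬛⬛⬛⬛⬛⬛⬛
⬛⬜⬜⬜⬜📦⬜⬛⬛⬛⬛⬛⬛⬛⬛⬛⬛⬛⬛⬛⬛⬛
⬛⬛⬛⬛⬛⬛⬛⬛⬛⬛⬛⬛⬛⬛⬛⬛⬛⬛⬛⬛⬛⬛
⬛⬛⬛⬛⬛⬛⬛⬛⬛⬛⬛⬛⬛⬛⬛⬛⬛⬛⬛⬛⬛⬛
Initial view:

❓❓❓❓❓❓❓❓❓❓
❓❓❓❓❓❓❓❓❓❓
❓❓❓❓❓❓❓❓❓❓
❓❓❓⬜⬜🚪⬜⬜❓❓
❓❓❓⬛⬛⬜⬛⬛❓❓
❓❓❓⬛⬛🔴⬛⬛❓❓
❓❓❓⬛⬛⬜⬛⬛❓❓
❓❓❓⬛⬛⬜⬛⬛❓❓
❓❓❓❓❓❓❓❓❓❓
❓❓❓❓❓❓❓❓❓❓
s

❓❓❓❓❓❓❓❓❓❓
❓❓❓❓❓❓❓❓❓❓
❓❓❓⬜⬜🚪⬜⬜❓❓
❓❓❓⬛⬛⬜⬛⬛❓❓
❓❓❓⬛⬛⬜⬛⬛❓❓
❓❓❓⬛⬛🔴⬛⬛❓❓
❓❓❓⬛⬛⬜⬛⬛❓❓
❓❓❓⬛⬛⬜⬛⬛❓❓
❓❓❓❓❓❓❓❓❓❓
❓❓❓❓❓❓❓❓❓❓

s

❓❓❓❓❓❓❓❓❓❓
❓❓❓⬜⬜🚪⬜⬜❓❓
❓❓❓⬛⬛⬜⬛⬛❓❓
❓❓❓⬛⬛⬜⬛⬛❓❓
❓❓❓⬛⬛⬜⬛⬛❓❓
❓❓❓⬛⬛🔴⬛⬛❓❓
❓❓❓⬛⬛⬜⬛⬛❓❓
❓❓❓⬛⬛⬜⬛⬛❓❓
❓❓❓❓❓❓❓❓❓❓
❓❓❓❓❓❓❓❓❓❓

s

❓❓❓⬜⬜🚪⬜⬜❓❓
❓❓❓⬛⬛⬜⬛⬛❓❓
❓❓❓⬛⬛⬜⬛⬛❓❓
❓❓❓⬛⬛⬜⬛⬛❓❓
❓❓❓⬛⬛⬜⬛⬛❓❓
❓❓❓⬛⬛🔴⬛⬛❓❓
❓❓❓⬛⬛⬜⬛⬛❓❓
❓❓❓⬛⬛⬜⬛⬛❓❓
❓❓❓❓❓❓❓❓❓❓
❓❓❓❓❓❓❓❓❓❓

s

❓❓❓⬛⬛⬜⬛⬛❓❓
❓❓❓⬛⬛⬜⬛⬛❓❓
❓❓❓⬛⬛⬜⬛⬛❓❓
❓❓❓⬛⬛⬜⬛⬛❓❓
❓❓❓⬛⬛⬜⬛⬛❓❓
❓❓❓⬛⬛🔴⬛⬛❓❓
❓❓❓⬛⬛⬜⬛⬛❓❓
❓❓❓⬛⬛⬜⬛⬛❓❓
❓❓❓❓❓❓❓❓❓❓
❓❓❓❓❓❓❓❓❓❓

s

❓❓❓⬛⬛⬜⬛⬛❓❓
❓❓❓⬛⬛⬜⬛⬛❓❓
❓❓❓⬛⬛⬜⬛⬛❓❓
❓❓❓⬛⬛⬜⬛⬛❓❓
❓❓❓⬛⬛⬜⬛⬛❓❓
❓❓❓⬛⬛🔴⬛⬛❓❓
❓❓❓⬛⬛⬜⬛⬛❓❓
❓❓❓⬜⬛⬜⬛⬛❓❓
❓❓❓❓❓❓❓❓❓❓
❓❓❓❓❓❓❓❓❓❓

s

❓❓❓⬛⬛⬜⬛⬛❓❓
❓❓❓⬛⬛⬜⬛⬛❓❓
❓❓❓⬛⬛⬜⬛⬛❓❓
❓❓❓⬛⬛⬜⬛⬛❓❓
❓❓❓⬛⬛⬜⬛⬛❓❓
❓❓❓⬛⬛🔴⬛⬛❓❓
❓❓❓⬜⬛⬜⬛⬛❓❓
❓❓❓⬜⬜⬜⬛⬛❓❓
❓❓❓❓❓❓❓❓❓❓
❓❓❓❓❓❓❓❓❓❓

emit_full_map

⬜⬜🚪⬜⬜
⬛⬛⬜⬛⬛
⬛⬛⬜⬛⬛
⬛⬛⬜⬛⬛
⬛⬛⬜⬛⬛
⬛⬛⬜⬛⬛
⬛⬛⬜⬛⬛
⬛⬛⬜⬛⬛
⬛⬛🔴⬛⬛
⬜⬛⬜⬛⬛
⬜⬜⬜⬛⬛

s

❓❓❓⬛⬛⬜⬛⬛❓❓
❓❓❓⬛⬛⬜⬛⬛❓❓
❓❓❓⬛⬛⬜⬛⬛❓❓
❓❓❓⬛⬛⬜⬛⬛❓❓
❓❓❓⬛⬛⬜⬛⬛❓❓
❓❓❓⬜⬛🔴⬛⬛❓❓
❓❓❓⬜⬜⬜⬛⬛❓❓
❓❓❓⬜⬛⬛⬛⬛❓❓
❓❓❓❓❓❓❓❓❓❓
❓❓❓❓❓❓❓❓❓❓

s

❓❓❓⬛⬛⬜⬛⬛❓❓
❓❓❓⬛⬛⬜⬛⬛❓❓
❓❓❓⬛⬛⬜⬛⬛❓❓
❓❓❓⬛⬛⬜⬛⬛❓❓
❓❓❓⬜⬛⬜⬛⬛❓❓
❓❓❓⬜⬜🔴⬛⬛❓❓
❓❓❓⬜⬛⬛⬛⬛❓❓
❓❓❓⬛⬛⬛⬛⬛❓❓
❓❓❓❓❓❓❓❓❓❓
⬛⬛⬛⬛⬛⬛⬛⬛⬛⬛

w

❓❓❓❓⬛⬛⬜⬛⬛❓
❓❓❓❓⬛⬛⬜⬛⬛❓
❓❓❓❓⬛⬛⬜⬛⬛❓
❓❓❓⬛⬛⬛⬜⬛⬛❓
❓❓❓⬜⬜⬛⬜⬛⬛❓
❓❓❓⬜⬜🔴⬜⬛⬛❓
❓❓❓📦⬜⬛⬛⬛⬛❓
❓❓❓⬛⬛⬛⬛⬛⬛❓
❓❓❓❓❓❓❓❓❓❓
⬛⬛⬛⬛⬛⬛⬛⬛⬛⬛

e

❓❓❓⬛⬛⬜⬛⬛❓❓
❓❓❓⬛⬛⬜⬛⬛❓❓
❓❓❓⬛⬛⬜⬛⬛❓❓
❓❓⬛⬛⬛⬜⬛⬛❓❓
❓❓⬜⬜⬛⬜⬛⬛❓❓
❓❓⬜⬜⬜🔴⬛⬛❓❓
❓❓📦⬜⬛⬛⬛⬛❓❓
❓❓⬛⬛⬛⬛⬛⬛❓❓
❓❓❓❓❓❓❓❓❓❓
⬛⬛⬛⬛⬛⬛⬛⬛⬛⬛

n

❓❓❓⬛⬛⬜⬛⬛❓❓
❓❓❓⬛⬛⬜⬛⬛❓❓
❓❓❓⬛⬛⬜⬛⬛❓❓
❓❓❓⬛⬛⬜⬛⬛❓❓
❓❓⬛⬛⬛⬜⬛⬛❓❓
❓❓⬜⬜⬛🔴⬛⬛❓❓
❓❓⬜⬜⬜⬜⬛⬛❓❓
❓❓📦⬜⬛⬛⬛⬛❓❓
❓❓⬛⬛⬛⬛⬛⬛❓❓
❓❓❓❓❓❓❓❓❓❓

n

❓❓❓⬛⬛⬜⬛⬛❓❓
❓❓❓⬛⬛⬜⬛⬛❓❓
❓❓❓⬛⬛⬜⬛⬛❓❓
❓❓❓⬛⬛⬜⬛⬛❓❓
❓❓❓⬛⬛⬜⬛⬛❓❓
❓❓⬛⬛⬛🔴⬛⬛❓❓
❓❓⬜⬜⬛⬜⬛⬛❓❓
❓❓⬜⬜⬜⬜⬛⬛❓❓
❓❓📦⬜⬛⬛⬛⬛❓❓
❓❓⬛⬛⬛⬛⬛⬛❓❓

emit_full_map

❓⬜⬜🚪⬜⬜
❓⬛⬛⬜⬛⬛
❓⬛⬛⬜⬛⬛
❓⬛⬛⬜⬛⬛
❓⬛⬛⬜⬛⬛
❓⬛⬛⬜⬛⬛
❓⬛⬛⬜⬛⬛
❓⬛⬛⬜⬛⬛
⬛⬛⬛🔴⬛⬛
⬜⬜⬛⬜⬛⬛
⬜⬜⬜⬜⬛⬛
📦⬜⬛⬛⬛⬛
⬛⬛⬛⬛⬛⬛

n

❓❓❓⬛⬛⬜⬛⬛❓❓
❓❓❓⬛⬛⬜⬛⬛❓❓
❓❓❓⬛⬛⬜⬛⬛❓❓
❓❓❓⬛⬛⬜⬛⬛❓❓
❓❓❓⬛⬛⬜⬛⬛❓❓
❓❓❓⬛⬛🔴⬛⬛❓❓
❓❓⬛⬛⬛⬜⬛⬛❓❓
❓❓⬜⬜⬛⬜⬛⬛❓❓
❓❓⬜⬜⬜⬜⬛⬛❓❓
❓❓📦⬜⬛⬛⬛⬛❓❓

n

❓❓❓⬛⬛⬜⬛⬛❓❓
❓❓❓⬛⬛⬜⬛⬛❓❓
❓❓❓⬛⬛⬜⬛⬛❓❓
❓❓❓⬛⬛⬜⬛⬛❓❓
❓❓❓⬛⬛⬜⬛⬛❓❓
❓❓❓⬛⬛🔴⬛⬛❓❓
❓❓❓⬛⬛⬜⬛⬛❓❓
❓❓⬛⬛⬛⬜⬛⬛❓❓
❓❓⬜⬜⬛⬜⬛⬛❓❓
❓❓⬜⬜⬜⬜⬛⬛❓❓

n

❓❓❓⬜⬜🚪⬜⬜❓❓
❓❓❓⬛⬛⬜⬛⬛❓❓
❓❓❓⬛⬛⬜⬛⬛❓❓
❓❓❓⬛⬛⬜⬛⬛❓❓
❓❓❓⬛⬛⬜⬛⬛❓❓
❓❓❓⬛⬛🔴⬛⬛❓❓
❓❓❓⬛⬛⬜⬛⬛❓❓
❓❓❓⬛⬛⬜⬛⬛❓❓
❓❓⬛⬛⬛⬜⬛⬛❓❓
❓❓⬜⬜⬛⬜⬛⬛❓❓

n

❓❓❓❓❓❓❓❓❓❓
❓❓❓⬜⬜🚪⬜⬜❓❓
❓❓❓⬛⬛⬜⬛⬛❓❓
❓❓❓⬛⬛⬜⬛⬛❓❓
❓❓❓⬛⬛⬜⬛⬛❓❓
❓❓❓⬛⬛🔴⬛⬛❓❓
❓❓❓⬛⬛⬜⬛⬛❓❓
❓❓❓⬛⬛⬜⬛⬛❓❓
❓❓❓⬛⬛⬜⬛⬛❓❓
❓❓⬛⬛⬛⬜⬛⬛❓❓

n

❓❓❓❓❓❓❓❓❓❓
❓❓❓❓❓❓❓❓❓❓
❓❓❓⬜⬜🚪⬜⬜❓❓
❓❓❓⬛⬛⬜⬛⬛❓❓
❓❓❓⬛⬛⬜⬛⬛❓❓
❓❓❓⬛⬛🔴⬛⬛❓❓
❓❓❓⬛⬛⬜⬛⬛❓❓
❓❓❓⬛⬛⬜⬛⬛❓❓
❓❓❓⬛⬛⬜⬛⬛❓❓
❓❓❓⬛⬛⬜⬛⬛❓❓

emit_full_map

❓⬜⬜🚪⬜⬜
❓⬛⬛⬜⬛⬛
❓⬛⬛⬜⬛⬛
❓⬛⬛🔴⬛⬛
❓⬛⬛⬜⬛⬛
❓⬛⬛⬜⬛⬛
❓⬛⬛⬜⬛⬛
❓⬛⬛⬜⬛⬛
⬛⬛⬛⬜⬛⬛
⬜⬜⬛⬜⬛⬛
⬜⬜⬜⬜⬛⬛
📦⬜⬛⬛⬛⬛
⬛⬛⬛⬛⬛⬛

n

❓❓❓❓❓❓❓❓❓❓
❓❓❓❓❓❓❓❓❓❓
❓❓❓❓❓❓❓❓❓❓
❓❓❓⬜⬜🚪⬜⬜❓❓
❓❓❓⬛⬛⬜⬛⬛❓❓
❓❓❓⬛⬛🔴⬛⬛❓❓
❓❓❓⬛⬛⬜⬛⬛❓❓
❓❓❓⬛⬛⬜⬛⬛❓❓
❓❓❓⬛⬛⬜⬛⬛❓❓
❓❓❓⬛⬛⬜⬛⬛❓❓

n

❓❓❓❓❓❓❓❓❓❓
❓❓❓❓❓❓❓❓❓❓
❓❓❓❓❓❓❓❓❓❓
❓❓❓⬜⬜⬜⬜⬜❓❓
❓❓❓⬜⬜🚪⬜⬜❓❓
❓❓❓⬛⬛🔴⬛⬛❓❓
❓❓❓⬛⬛⬜⬛⬛❓❓
❓❓❓⬛⬛⬜⬛⬛❓❓
❓❓❓⬛⬛⬜⬛⬛❓❓
❓❓❓⬛⬛⬜⬛⬛❓❓

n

❓❓❓❓❓❓❓❓❓❓
❓❓❓❓❓❓❓❓❓❓
❓❓❓❓❓❓❓❓❓❓
❓❓❓⬜⬜⬜⬜⬜❓❓
❓❓❓⬜⬜⬜⬜⬜❓❓
❓❓❓⬜⬜🔴⬜⬜❓❓
❓❓❓⬛⬛⬜⬛⬛❓❓
❓❓❓⬛⬛⬜⬛⬛❓❓
❓❓❓⬛⬛⬜⬛⬛❓❓
❓❓❓⬛⬛⬜⬛⬛❓❓

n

❓❓❓❓❓❓❓❓❓❓
❓❓❓❓❓❓❓❓❓❓
❓❓❓❓❓❓❓❓❓❓
❓❓❓⬜⬜⬜⬜⬜❓❓
❓❓❓⬜⬜⬜⬜⬜❓❓
❓❓❓⬜⬜🔴⬜⬜❓❓
❓❓❓⬜⬜🚪⬜⬜❓❓
❓❓❓⬛⬛⬜⬛⬛❓❓
❓❓❓⬛⬛⬜⬛⬛❓❓
❓❓❓⬛⬛⬜⬛⬛❓❓

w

❓❓❓❓❓❓❓❓❓❓
❓❓❓❓❓❓❓❓❓❓
❓❓❓❓❓❓❓❓❓❓
❓❓❓⬜⬜⬜⬜⬜⬜❓
❓❓❓⬜⬜⬜⬜⬜⬜❓
❓❓❓📦⬜🔴⬜⬜⬜❓
❓❓❓⬜⬜⬜🚪⬜⬜❓
❓❓❓⬛⬛⬛⬜⬛⬛❓
❓❓❓❓⬛⬛⬜⬛⬛❓
❓❓❓❓⬛⬛⬜⬛⬛❓

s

❓❓❓❓❓❓❓❓❓❓
❓❓❓❓❓❓❓❓❓❓
❓❓❓⬜⬜⬜⬜⬜⬜❓
❓❓❓⬜⬜⬜⬜⬜⬜❓
❓❓❓📦⬜⬜⬜⬜⬜❓
❓❓❓⬜⬜🔴🚪⬜⬜❓
❓❓❓⬛⬛⬛⬜⬛⬛❓
❓❓❓⬛⬛⬛⬜⬛⬛❓
❓❓❓❓⬛⬛⬜⬛⬛❓
❓❓❓❓⬛⬛⬜⬛⬛❓

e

❓❓❓❓❓❓❓❓❓❓
❓❓❓❓❓❓❓❓❓❓
❓❓⬜⬜⬜⬜⬜⬜❓❓
❓❓⬜⬜⬜⬜⬜⬜❓❓
❓❓📦⬜⬜⬜⬜⬜❓❓
❓❓⬜⬜⬜🔴⬜⬜❓❓
❓❓⬛⬛⬛⬜⬛⬛❓❓
❓❓⬛⬛⬛⬜⬛⬛❓❓
❓❓❓⬛⬛⬜⬛⬛❓❓
❓❓❓⬛⬛⬜⬛⬛❓❓

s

❓❓❓❓❓❓❓❓❓❓
❓❓⬜⬜⬜⬜⬜⬜❓❓
❓❓⬜⬜⬜⬜⬜⬜❓❓
❓❓📦⬜⬜⬜⬜⬜❓❓
❓❓⬜⬜⬜🚪⬜⬜❓❓
❓❓⬛⬛⬛🔴⬛⬛❓❓
❓❓⬛⬛⬛⬜⬛⬛❓❓
❓❓❓⬛⬛⬜⬛⬛❓❓
❓❓❓⬛⬛⬜⬛⬛❓❓
❓❓❓⬛⬛⬜⬛⬛❓❓

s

❓❓⬜⬜⬜⬜⬜⬜❓❓
❓❓⬜⬜⬜⬜⬜⬜❓❓
❓❓📦⬜⬜⬜⬜⬜❓❓
❓❓⬜⬜⬜🚪⬜⬜❓❓
❓❓⬛⬛⬛⬜⬛⬛❓❓
❓❓⬛⬛⬛🔴⬛⬛❓❓
❓❓❓⬛⬛⬜⬛⬛❓❓
❓❓❓⬛⬛⬜⬛⬛❓❓
❓❓❓⬛⬛⬜⬛⬛❓❓
❓❓❓⬛⬛⬜⬛⬛❓❓

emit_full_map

⬜⬜⬜⬜⬜⬜
⬜⬜⬜⬜⬜⬜
📦⬜⬜⬜⬜⬜
⬜⬜⬜🚪⬜⬜
⬛⬛⬛⬜⬛⬛
⬛⬛⬛🔴⬛⬛
❓⬛⬛⬜⬛⬛
❓⬛⬛⬜⬛⬛
❓⬛⬛⬜⬛⬛
❓⬛⬛⬜⬛⬛
❓⬛⬛⬜⬛⬛
⬛⬛⬛⬜⬛⬛
⬜⬜⬛⬜⬛⬛
⬜⬜⬜⬜⬛⬛
📦⬜⬛⬛⬛⬛
⬛⬛⬛⬛⬛⬛

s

❓❓⬜⬜⬜⬜⬜⬜❓❓
❓❓📦⬜⬜⬜⬜⬜❓❓
❓❓⬜⬜⬜🚪⬜⬜❓❓
❓❓⬛⬛⬛⬜⬛⬛❓❓
❓❓⬛⬛⬛⬜⬛⬛❓❓
❓❓❓⬛⬛🔴⬛⬛❓❓
❓❓❓⬛⬛⬜⬛⬛❓❓
❓❓❓⬛⬛⬜⬛⬛❓❓
❓❓❓⬛⬛⬜⬛⬛❓❓
❓❓❓⬛⬛⬜⬛⬛❓❓

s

❓❓📦⬜⬜⬜⬜⬜❓❓
❓❓⬜⬜⬜🚪⬜⬜❓❓
❓❓⬛⬛⬛⬜⬛⬛❓❓
❓❓⬛⬛⬛⬜⬛⬛❓❓
❓❓❓⬛⬛⬜⬛⬛❓❓
❓❓❓⬛⬛🔴⬛⬛❓❓
❓❓❓⬛⬛⬜⬛⬛❓❓
❓❓❓⬛⬛⬜⬛⬛❓❓
❓❓❓⬛⬛⬜⬛⬛❓❓
❓❓⬛⬛⬛⬜⬛⬛❓❓

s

❓❓⬜⬜⬜🚪⬜⬜❓❓
❓❓⬛⬛⬛⬜⬛⬛❓❓
❓❓⬛⬛⬛⬜⬛⬛❓❓
❓❓❓⬛⬛⬜⬛⬛❓❓
❓❓❓⬛⬛⬜⬛⬛❓❓
❓❓❓⬛⬛🔴⬛⬛❓❓
❓❓❓⬛⬛⬜⬛⬛❓❓
❓❓❓⬛⬛⬜⬛⬛❓❓
❓❓⬛⬛⬛⬜⬛⬛❓❓
❓❓⬜⬜⬛⬜⬛⬛❓❓

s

❓❓⬛⬛⬛⬜⬛⬛❓❓
❓❓⬛⬛⬛⬜⬛⬛❓❓
❓❓❓⬛⬛⬜⬛⬛❓❓
❓❓❓⬛⬛⬜⬛⬛❓❓
❓❓❓⬛⬛⬜⬛⬛❓❓
❓❓❓⬛⬛🔴⬛⬛❓❓
❓❓❓⬛⬛⬜⬛⬛❓❓
❓❓⬛⬛⬛⬜⬛⬛❓❓
❓❓⬜⬜⬛⬜⬛⬛❓❓
❓❓⬜⬜⬜⬜⬛⬛❓❓

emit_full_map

⬜⬜⬜⬜⬜⬜
⬜⬜⬜⬜⬜⬜
📦⬜⬜⬜⬜⬜
⬜⬜⬜🚪⬜⬜
⬛⬛⬛⬜⬛⬛
⬛⬛⬛⬜⬛⬛
❓⬛⬛⬜⬛⬛
❓⬛⬛⬜⬛⬛
❓⬛⬛⬜⬛⬛
❓⬛⬛🔴⬛⬛
❓⬛⬛⬜⬛⬛
⬛⬛⬛⬜⬛⬛
⬜⬜⬛⬜⬛⬛
⬜⬜⬜⬜⬛⬛
📦⬜⬛⬛⬛⬛
⬛⬛⬛⬛⬛⬛

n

❓❓⬜⬜⬜🚪⬜⬜❓❓
❓❓⬛⬛⬛⬜⬛⬛❓❓
❓❓⬛⬛⬛⬜⬛⬛❓❓
❓❓❓⬛⬛⬜⬛⬛❓❓
❓❓❓⬛⬛⬜⬛⬛❓❓
❓❓❓⬛⬛🔴⬛⬛❓❓
❓❓❓⬛⬛⬜⬛⬛❓❓
❓❓❓⬛⬛⬜⬛⬛❓❓
❓❓⬛⬛⬛⬜⬛⬛❓❓
❓❓⬜⬜⬛⬜⬛⬛❓❓

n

❓❓📦⬜⬜⬜⬜⬜❓❓
❓❓⬜⬜⬜🚪⬜⬜❓❓
❓❓⬛⬛⬛⬜⬛⬛❓❓
❓❓⬛⬛⬛⬜⬛⬛❓❓
❓❓❓⬛⬛⬜⬛⬛❓❓
❓❓❓⬛⬛🔴⬛⬛❓❓
❓❓❓⬛⬛⬜⬛⬛❓❓
❓❓❓⬛⬛⬜⬛⬛❓❓
❓❓❓⬛⬛⬜⬛⬛❓❓
❓❓⬛⬛⬛⬜⬛⬛❓❓

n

❓❓⬜⬜⬜⬜⬜⬜❓❓
❓❓📦⬜⬜⬜⬜⬜❓❓
❓❓⬜⬜⬜🚪⬜⬜❓❓
❓❓⬛⬛⬛⬜⬛⬛❓❓
❓❓⬛⬛⬛⬜⬛⬛❓❓
❓❓❓⬛⬛🔴⬛⬛❓❓
❓❓❓⬛⬛⬜⬛⬛❓❓
❓❓❓⬛⬛⬜⬛⬛❓❓
❓❓❓⬛⬛⬜⬛⬛❓❓
❓❓❓⬛⬛⬜⬛⬛❓❓

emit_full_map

⬜⬜⬜⬜⬜⬜
⬜⬜⬜⬜⬜⬜
📦⬜⬜⬜⬜⬜
⬜⬜⬜🚪⬜⬜
⬛⬛⬛⬜⬛⬛
⬛⬛⬛⬜⬛⬛
❓⬛⬛🔴⬛⬛
❓⬛⬛⬜⬛⬛
❓⬛⬛⬜⬛⬛
❓⬛⬛⬜⬛⬛
❓⬛⬛⬜⬛⬛
⬛⬛⬛⬜⬛⬛
⬜⬜⬛⬜⬛⬛
⬜⬜⬜⬜⬛⬛
📦⬜⬛⬛⬛⬛
⬛⬛⬛⬛⬛⬛


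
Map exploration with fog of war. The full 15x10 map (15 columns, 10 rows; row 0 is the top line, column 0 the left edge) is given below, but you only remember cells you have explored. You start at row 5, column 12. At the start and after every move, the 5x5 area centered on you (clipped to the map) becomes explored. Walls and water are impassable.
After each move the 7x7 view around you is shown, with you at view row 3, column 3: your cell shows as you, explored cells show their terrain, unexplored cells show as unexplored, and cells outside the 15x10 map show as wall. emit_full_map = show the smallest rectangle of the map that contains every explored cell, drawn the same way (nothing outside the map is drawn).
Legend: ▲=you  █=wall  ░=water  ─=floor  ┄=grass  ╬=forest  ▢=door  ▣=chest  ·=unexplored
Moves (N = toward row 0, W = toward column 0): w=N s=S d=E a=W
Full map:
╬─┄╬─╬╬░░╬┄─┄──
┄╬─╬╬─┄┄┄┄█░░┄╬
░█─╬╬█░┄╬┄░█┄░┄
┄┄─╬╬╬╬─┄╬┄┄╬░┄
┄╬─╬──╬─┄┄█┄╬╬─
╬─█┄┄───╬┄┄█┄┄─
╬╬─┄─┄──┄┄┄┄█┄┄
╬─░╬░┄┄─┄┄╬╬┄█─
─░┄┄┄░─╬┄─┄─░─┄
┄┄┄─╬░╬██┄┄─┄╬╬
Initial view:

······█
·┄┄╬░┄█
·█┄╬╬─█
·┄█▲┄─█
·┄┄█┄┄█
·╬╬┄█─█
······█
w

······█
·░█┄░┄█
·┄┄╬░┄█
·█┄▲╬─█
·┄█┄┄─█
·┄┄█┄┄█
·╬╬┄█─█

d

·····██
░█┄░┄██
┄┄╬░┄██
█┄╬▲─██
┄█┄┄─██
┄┄█┄┄██
╬╬┄█─██

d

····███
█┄░┄███
┄╬░┄███
┄╬╬▲███
█┄┄─███
┄█┄┄███
╬┄█─███

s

█┄░┄███
┄╬░┄███
┄╬╬─███
█┄┄▲███
┄█┄┄███
╬┄█─███
····███

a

░█┄░┄██
┄┄╬░┄██
█┄╬╬─██
┄█┄▲─██
┄┄█┄┄██
╬╬┄█─██
·····██

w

·····██
░█┄░┄██
┄┄╬░┄██
█┄╬▲─██
┄█┄┄─██
┄┄█┄┄██
╬╬┄█─██

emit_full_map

░█┄░┄
┄┄╬░┄
█┄╬▲─
┄█┄┄─
┄┄█┄┄
╬╬┄█─

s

░█┄░┄██
┄┄╬░┄██
█┄╬╬─██
┄█┄▲─██
┄┄█┄┄██
╬╬┄█─██
·····██

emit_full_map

░█┄░┄
┄┄╬░┄
█┄╬╬─
┄█┄▲─
┄┄█┄┄
╬╬┄█─
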